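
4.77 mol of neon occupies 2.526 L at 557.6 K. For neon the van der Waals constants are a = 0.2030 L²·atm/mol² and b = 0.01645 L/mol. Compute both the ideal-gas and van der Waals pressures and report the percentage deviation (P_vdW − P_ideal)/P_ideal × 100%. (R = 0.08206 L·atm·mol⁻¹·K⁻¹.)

2.37 %

Ideal: P_ideal = nRT/V = (4.77)(0.08206)(557.6)/2.526 = 86.4051 atm
vdW: P = nRT/(V − nb) − a n²/V² = 218.259/2.44753 − 4.61884/6.38068 = 89.1752 − 0.723879 = 88.4513 atm
% deviation = (88.4513 − 86.4051)/86.4051 × 100% = 2.37%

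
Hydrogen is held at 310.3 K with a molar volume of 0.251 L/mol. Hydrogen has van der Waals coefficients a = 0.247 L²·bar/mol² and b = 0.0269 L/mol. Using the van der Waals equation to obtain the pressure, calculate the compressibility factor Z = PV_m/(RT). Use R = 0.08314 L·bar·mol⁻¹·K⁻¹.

Z ≈ 1.082

P = RT/(V_m − b) − a/V_m² = (0.08314)(310.3)/(0.251 − 0.0269) − 0.247/(0.251)²
  = 25.798/0.22410 − 3.9206 = 115.12 − 3.9206 = 111.20 bar
Z = PV_m/(RT) = (111.20)(0.251)/((0.08314)(310.3)) = 27.911/25.798 = 1.082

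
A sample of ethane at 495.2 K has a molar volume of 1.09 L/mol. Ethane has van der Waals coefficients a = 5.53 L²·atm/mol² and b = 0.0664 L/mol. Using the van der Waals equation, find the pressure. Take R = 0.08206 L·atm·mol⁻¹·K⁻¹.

P ≈ 35.04 atm

P = RT/(V_m − b) − a/V_m²
RT/(V_m − b) = (0.08206)(495.2)/(1.09 − 0.0664) = 40.636/1.0236 = 39.699 atm
a/V_m² = 5.53/(1.09)² = 4.6545 atm
P = 39.699 − 4.6545 = 35.04 atm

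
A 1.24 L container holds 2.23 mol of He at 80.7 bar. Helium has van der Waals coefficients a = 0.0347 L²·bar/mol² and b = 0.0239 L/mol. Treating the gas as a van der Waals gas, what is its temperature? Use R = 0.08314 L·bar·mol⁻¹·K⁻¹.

T = (P + a n²/V²)(V − nb)/(nR)
P + a n²/V² = 80.7 + (0.0347)(2.23)²/(1.24)² = 80.812 bar
V − nb = 1.24 − (2.23)(0.0239) = 1.1867 L
T = (80.812)(1.1867)/((2.23)(0.08314)) = 517.3 K

T ≈ 517.3 K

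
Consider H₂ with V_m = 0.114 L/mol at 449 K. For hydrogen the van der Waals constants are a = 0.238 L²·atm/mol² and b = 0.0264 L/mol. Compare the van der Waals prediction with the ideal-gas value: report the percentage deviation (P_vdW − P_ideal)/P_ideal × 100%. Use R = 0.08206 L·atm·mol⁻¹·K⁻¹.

Ideal: P_ideal = RT/V_m = (0.08206)(449)/0.114 = 323.201 atm
vdW: P = RT/(V_m − b) − a/V_m² = 36.8449/0.0876000 − 0.238/0.0129960 = 420.604 − 18.3133 = 402.291 atm
% deviation = (402.291 − 323.201)/323.201 × 100% = 24.47%

24.47 %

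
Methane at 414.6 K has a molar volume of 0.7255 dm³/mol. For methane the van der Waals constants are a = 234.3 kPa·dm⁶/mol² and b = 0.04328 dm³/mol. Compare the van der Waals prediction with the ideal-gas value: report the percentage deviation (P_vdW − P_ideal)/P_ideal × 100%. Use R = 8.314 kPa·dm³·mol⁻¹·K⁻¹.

-3.03 %

Ideal: P_ideal = RT/V_m = (8.314)(414.6)/0.7255 = 4751.18 kPa
vdW: P = RT/(V_m − b) − a/V_m² = 3446.98/0.682220 − 234.3/0.526350 = 5052.59 − 445.141 = 4607.45 kPa
% deviation = (4607.45 − 4751.18)/4751.18 × 100% = -3.03%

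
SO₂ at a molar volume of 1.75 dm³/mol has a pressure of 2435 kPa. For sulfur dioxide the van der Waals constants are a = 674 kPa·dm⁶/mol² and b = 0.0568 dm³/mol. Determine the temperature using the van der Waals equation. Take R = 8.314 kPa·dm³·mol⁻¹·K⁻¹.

T = (P + a/V_m²)(V_m − b)/R
P + a/V_m² = 2435 + 674/(1.75)² = 2655.1 kPa
V_m − b = 1.75 − 0.0568 = 1.6932 dm³/mol
T = (2655.1)(1.6932)/8.314 = 540.7 K

T ≈ 540.7 K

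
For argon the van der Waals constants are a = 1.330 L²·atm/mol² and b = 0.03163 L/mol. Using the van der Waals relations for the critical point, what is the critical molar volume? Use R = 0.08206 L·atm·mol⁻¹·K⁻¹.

V_m,c ≈ 0.09489 L/mol

For a van der Waals gas, V_m,c = 3b.
V_m,c = 3×0.03163 = 0.09489 L/mol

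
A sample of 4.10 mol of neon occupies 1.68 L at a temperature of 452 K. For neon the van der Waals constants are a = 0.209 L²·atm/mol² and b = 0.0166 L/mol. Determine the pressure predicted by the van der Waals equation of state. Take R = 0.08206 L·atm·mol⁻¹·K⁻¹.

P ≈ 93.10 atm

P = nRT/(V − nb) − a n²/V²
nRT/(V − nb) = (4.10)(0.08206)(452)/(1.68 − 4.10×0.0166) = 152.07/1.6119 = 94.342 atm
a n²/V² = (0.209)(4.10)²/(1.68)² = 1.2448 atm
P = 94.342 − 1.2448 = 93.10 atm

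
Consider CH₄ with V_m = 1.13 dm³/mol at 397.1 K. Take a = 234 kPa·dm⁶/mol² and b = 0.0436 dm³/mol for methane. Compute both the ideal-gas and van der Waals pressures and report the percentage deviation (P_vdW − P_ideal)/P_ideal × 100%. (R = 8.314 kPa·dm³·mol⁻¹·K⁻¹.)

Ideal: P_ideal = RT/V_m = (8.314)(397.1)/1.13 = 2921.67 kPa
vdW: P = RT/(V_m − b) − a/V_m² = 3301.49/1.08640 − 234/1.27690 = 3038.93 − 183.256 = 2855.67 kPa
% deviation = (2855.67 − 2921.67)/2921.67 × 100% = -2.26%

-2.26 %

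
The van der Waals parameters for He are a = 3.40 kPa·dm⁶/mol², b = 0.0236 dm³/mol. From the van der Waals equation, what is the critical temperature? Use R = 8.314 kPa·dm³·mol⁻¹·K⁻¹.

T_c ≈ 5.134 K

For a van der Waals gas, T_c = 8a/(27Rb).
T_c = 8×3.40/(27×8.314×0.0236) = 27.200/5.2977 = 5.134 K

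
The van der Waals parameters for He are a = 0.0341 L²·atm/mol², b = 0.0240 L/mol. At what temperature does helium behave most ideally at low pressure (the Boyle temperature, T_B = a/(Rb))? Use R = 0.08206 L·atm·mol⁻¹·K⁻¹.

T_B ≈ 17.31 K

For a van der Waals gas the second virial coefficient B₂ = b − a/(RT) vanishes at T_B = a/(Rb).
T_B = 0.0341/(0.08206×0.0240) = 0.0341/0.0019694 = 17.31 K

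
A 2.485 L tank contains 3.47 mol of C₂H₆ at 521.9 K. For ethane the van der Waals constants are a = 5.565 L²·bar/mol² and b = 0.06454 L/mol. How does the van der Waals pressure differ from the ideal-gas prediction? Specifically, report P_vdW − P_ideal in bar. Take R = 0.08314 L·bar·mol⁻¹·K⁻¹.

ΔP ≈ -4.850 bar

Ideal: P_ideal = nRT/V = (3.47)(0.08314)(521.9)/2.485 = 60.5899 bar
vdW: P = nRT/(V − nb) − a n²/V² = 150.566/2.26105 − 67.0076/6.17523 = 66.5912 − 10.8510 = 55.7402 bar
ΔP = 55.7402 − 60.5899 = -4.850 bar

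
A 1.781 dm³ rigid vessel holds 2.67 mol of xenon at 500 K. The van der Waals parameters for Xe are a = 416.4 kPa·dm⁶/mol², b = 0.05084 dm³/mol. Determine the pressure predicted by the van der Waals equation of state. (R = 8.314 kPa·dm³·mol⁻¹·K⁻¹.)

P = nRT/(V − nb) − a n²/V²
nRT/(V − nb) = (2.67)(8.314)(500)/(1.781 − 2.67×0.05084) = 11099/1.6453 = 6745.9 kPa
a n²/V² = (416.4)(2.67)²/(1.781)² = 935.85 kPa
P = 6745.9 − 935.85 = 5810 kPa

P ≈ 5810 kPa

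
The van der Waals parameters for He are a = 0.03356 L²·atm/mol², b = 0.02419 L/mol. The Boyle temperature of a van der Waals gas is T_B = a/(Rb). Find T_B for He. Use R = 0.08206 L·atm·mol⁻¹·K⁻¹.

T_B ≈ 16.91 K

For a van der Waals gas the second virial coefficient B₂ = b − a/(RT) vanishes at T_B = a/(Rb).
T_B = 0.03356/(0.08206×0.02419) = 0.03356/0.0019850 = 16.91 K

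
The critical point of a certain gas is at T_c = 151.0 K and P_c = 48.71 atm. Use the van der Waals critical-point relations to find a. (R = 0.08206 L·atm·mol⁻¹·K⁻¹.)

a ≈ 1.330 L²·atm/mol²

From T_c = 8a/(27Rb) and P_c = a/(27b²): a = 27 R² T_c²/(64 P_c).
a = 27×(0.08206)²×(151.0)²/(64×48.71) = 4145.5/3117.4 = 1.330 L²·atm/mol²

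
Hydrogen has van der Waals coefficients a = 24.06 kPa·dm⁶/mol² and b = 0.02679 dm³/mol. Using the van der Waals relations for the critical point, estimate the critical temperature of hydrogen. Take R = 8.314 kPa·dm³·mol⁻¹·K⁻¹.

For a van der Waals gas, T_c = 8a/(27Rb).
T_c = 8×24.06/(27×8.314×0.02679) = 192.48/6.0138 = 32.01 K

T_c ≈ 32.01 K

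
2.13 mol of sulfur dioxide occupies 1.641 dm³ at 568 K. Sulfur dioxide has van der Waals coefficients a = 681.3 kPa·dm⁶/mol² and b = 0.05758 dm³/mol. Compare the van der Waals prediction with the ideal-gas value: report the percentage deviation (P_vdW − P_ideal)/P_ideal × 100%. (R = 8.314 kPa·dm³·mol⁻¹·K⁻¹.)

-10.65 %

Ideal: P_ideal = nRT/V = (2.13)(8.314)(568)/1.641 = 6129.56 kPa
vdW: P = nRT/(V − nb) − a n²/V² = 10058.6/1.51835 − 3090.99/2.69288 = 6624.69 − 1147.84 = 5476.85 kPa
% deviation = (5476.85 − 6129.56)/6129.56 × 100% = -10.65%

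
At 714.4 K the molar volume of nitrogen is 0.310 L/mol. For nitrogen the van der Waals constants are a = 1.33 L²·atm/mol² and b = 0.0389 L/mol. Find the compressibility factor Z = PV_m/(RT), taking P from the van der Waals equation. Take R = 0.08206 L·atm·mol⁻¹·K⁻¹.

P = RT/(V_m − b) − a/V_m² = (0.08206)(714.4)/(0.310 − 0.0389) − 1.33/(0.310)²
  = 58.624/0.27110 − 13.840 = 216.24 − 13.840 = 202.40 atm
Z = PV_m/(RT) = (202.40)(0.310)/((0.08206)(714.4)) = 62.744/58.624 = 1.070

Z ≈ 1.070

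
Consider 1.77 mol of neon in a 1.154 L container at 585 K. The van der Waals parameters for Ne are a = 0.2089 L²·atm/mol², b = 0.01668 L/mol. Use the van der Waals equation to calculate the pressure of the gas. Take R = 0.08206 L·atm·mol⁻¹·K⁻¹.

P = nRT/(V − nb) − a n²/V²
nRT/(V − nb) = (1.77)(0.08206)(585)/(1.154 − 1.77×0.01668) = 84.969/1.1245 = 75.562 atm
a n²/V² = (0.2089)(1.77)²/(1.154)² = 0.49144 atm
P = 75.562 − 0.49144 = 75.07 atm

P ≈ 75.07 atm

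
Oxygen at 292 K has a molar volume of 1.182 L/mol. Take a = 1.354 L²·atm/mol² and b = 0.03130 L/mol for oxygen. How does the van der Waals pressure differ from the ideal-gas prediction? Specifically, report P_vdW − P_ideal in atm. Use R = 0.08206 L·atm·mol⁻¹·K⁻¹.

Ideal: P_ideal = RT/V_m = (0.08206)(292)/1.182 = 20.2720 atm
vdW: P = RT/(V_m − b) − a/V_m² = 23.9615/1.15070 − 1.354/1.39712 = 20.8234 − 0.969137 = 19.8543 atm
ΔP = 19.8543 − 20.2720 = -0.418 atm

ΔP ≈ -0.418 atm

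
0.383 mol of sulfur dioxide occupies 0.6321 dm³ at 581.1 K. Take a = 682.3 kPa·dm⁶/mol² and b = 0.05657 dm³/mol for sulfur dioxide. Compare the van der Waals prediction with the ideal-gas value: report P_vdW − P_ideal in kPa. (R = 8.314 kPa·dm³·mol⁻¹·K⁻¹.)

ΔP ≈ -146.6 kPa

Ideal: P_ideal = nRT/V = (0.383)(8.314)(581.1)/0.6321 = 2927.34 kPa
vdW: P = nRT/(V − nb) − a n²/V² = 1850.37/0.610434 − 100.086/0.399550 = 3031.24 − 250.497 = 2780.74 kPa
ΔP = 2780.74 − 2927.34 = -146.6 kPa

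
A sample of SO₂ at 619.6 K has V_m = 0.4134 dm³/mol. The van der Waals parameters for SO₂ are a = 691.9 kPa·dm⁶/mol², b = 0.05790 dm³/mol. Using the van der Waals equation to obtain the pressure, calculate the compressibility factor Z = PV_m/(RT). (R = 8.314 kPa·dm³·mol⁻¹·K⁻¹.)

Z ≈ 0.8380

P = RT/(V_m − b) − a/V_m² = (8.314)(619.6)/(0.4134 − 0.05790) − 691.9/(0.4134)²
  = 5151.4/0.35550 − 4048.6 = 14491 − 4048.6 = 10442 kPa
Z = PV_m/(RT) = (10442)(0.4134)/((8.314)(619.6)) = 4316.7/5151.4 = 0.8380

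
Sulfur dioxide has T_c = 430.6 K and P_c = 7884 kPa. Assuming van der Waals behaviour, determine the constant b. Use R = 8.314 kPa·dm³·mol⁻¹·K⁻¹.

b ≈ 0.05676 dm³/mol

From T_c = 8a/(27Rb) and P_c = a/(27b²): b = R T_c/(8 P_c).
b = (8.314)(430.6)/(8×7884) = 3580.0/63072 = 0.05676 dm³/mol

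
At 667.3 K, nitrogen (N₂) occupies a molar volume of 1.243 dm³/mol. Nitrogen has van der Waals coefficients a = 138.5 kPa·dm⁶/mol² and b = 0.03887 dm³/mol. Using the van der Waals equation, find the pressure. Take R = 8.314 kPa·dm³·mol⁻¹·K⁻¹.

P = RT/(V_m − b) − a/V_m²
RT/(V_m − b) = (8.314)(667.3)/(1.243 − 0.03887) = 5547.9/1.2041 = 4607.5 kPa
a/V_m² = 138.5/(1.243)² = 89.641 kPa
P = 4607.5 − 89.641 = 4518 kPa

P ≈ 4518 kPa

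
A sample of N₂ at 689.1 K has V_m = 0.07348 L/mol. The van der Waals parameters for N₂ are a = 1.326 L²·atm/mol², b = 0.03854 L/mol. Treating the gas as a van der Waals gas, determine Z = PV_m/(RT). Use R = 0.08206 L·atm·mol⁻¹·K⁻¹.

P = RT/(V_m − b) − a/V_m² = (0.08206)(689.1)/(0.07348 − 0.03854) − 1.326/(0.07348)²
  = 56.548/0.034940 − 245.59 = 1618.4 − 245.59 = 1372.8 atm
Z = PV_m/(RT) = (1372.8)(0.07348)/((0.08206)(689.1)) = 100.87/56.548 = 1.784

Z ≈ 1.784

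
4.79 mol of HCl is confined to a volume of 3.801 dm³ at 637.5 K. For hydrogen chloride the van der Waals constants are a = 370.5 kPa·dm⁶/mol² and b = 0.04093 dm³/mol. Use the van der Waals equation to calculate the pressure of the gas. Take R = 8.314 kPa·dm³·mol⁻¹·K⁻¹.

P = nRT/(V − nb) − a n²/V²
nRT/(V − nb) = (4.79)(8.314)(637.5)/(3.801 − 4.79×0.04093) = 25388/3.6049 = 7042.6 kPa
a n²/V² = (370.5)(4.79)²/(3.801)² = 588.39 kPa
P = 7042.6 − 588.39 = 6454 kPa

P ≈ 6454 kPa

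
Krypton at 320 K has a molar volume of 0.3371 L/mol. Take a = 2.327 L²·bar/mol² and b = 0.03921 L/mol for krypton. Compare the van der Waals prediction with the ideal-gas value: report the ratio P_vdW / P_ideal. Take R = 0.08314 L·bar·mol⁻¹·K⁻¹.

Ideal: P_ideal = RT/V_m = (0.08314)(320)/0.3371 = 78.9226 bar
vdW: P = RT/(V_m − b) − a/V_m² = 26.6048/0.297890 − 2.327/0.113636 = 89.3108 − 20.4777 = 68.8331 bar
Ratio = 68.8331/78.9226 = 0.8722

P_vdW / P_ideal ≈ 0.8722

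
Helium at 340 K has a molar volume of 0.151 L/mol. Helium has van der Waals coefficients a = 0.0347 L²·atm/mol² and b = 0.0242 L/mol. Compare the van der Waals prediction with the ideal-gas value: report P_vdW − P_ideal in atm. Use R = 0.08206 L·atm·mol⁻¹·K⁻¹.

ΔP ≈ 33.74 atm

Ideal: P_ideal = RT/V_m = (0.08206)(340)/0.151 = 184.771 atm
vdW: P = RT/(V_m − b) − a/V_m² = 27.9004/0.126800 − 0.0347/0.0228010 = 220.035 − 1.52186 = 218.513 atm
ΔP = 218.513 − 184.771 = 33.74 atm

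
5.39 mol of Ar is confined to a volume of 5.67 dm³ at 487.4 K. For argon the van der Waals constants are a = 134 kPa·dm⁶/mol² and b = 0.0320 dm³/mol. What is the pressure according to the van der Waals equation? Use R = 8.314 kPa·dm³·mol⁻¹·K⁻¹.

P = nRT/(V − nb) − a n²/V²
nRT/(V − nb) = (5.39)(8.314)(487.4)/(5.67 − 5.39×0.0320) = 21842/5.4975 = 3973.1 kPa
a n²/V² = (134)(5.39)²/(5.67)² = 121.09 kPa
P = 3973.1 − 121.09 = 3852 kPa

P ≈ 3852 kPa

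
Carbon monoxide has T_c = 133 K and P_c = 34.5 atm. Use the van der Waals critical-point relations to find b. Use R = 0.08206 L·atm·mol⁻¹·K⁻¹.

From T_c = 8a/(27Rb) and P_c = a/(27b²): b = R T_c/(8 P_c).
b = (0.08206)(133)/(8×34.5) = 10.914/276.00 = 0.03954 L/mol

b ≈ 0.03954 L/mol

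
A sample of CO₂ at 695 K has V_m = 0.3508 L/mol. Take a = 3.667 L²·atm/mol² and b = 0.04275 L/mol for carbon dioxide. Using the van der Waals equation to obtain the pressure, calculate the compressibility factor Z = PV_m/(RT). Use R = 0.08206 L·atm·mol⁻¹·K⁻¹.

P = RT/(V_m − b) − a/V_m² = (0.08206)(695)/(0.3508 − 0.04275) − 3.667/(0.3508)²
  = 57.032/0.30805 − 29.798 = 185.14 − 29.798 = 155.34 atm
Z = PV_m/(RT) = (155.34)(0.3508)/((0.08206)(695)) = 54.493/57.032 = 0.9555

Z ≈ 0.9555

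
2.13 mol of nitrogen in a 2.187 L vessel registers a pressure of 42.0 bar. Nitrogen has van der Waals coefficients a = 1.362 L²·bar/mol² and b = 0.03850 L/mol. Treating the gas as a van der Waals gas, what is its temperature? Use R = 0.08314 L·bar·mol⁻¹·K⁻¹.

T = (P + a n²/V²)(V − nb)/(nR)
P + a n²/V² = 42.0 + (1.362)(2.13)²/(2.187)² = 43.292 bar
V − nb = 2.187 − (2.13)(0.03850) = 2.1050 L
T = (43.292)(2.1050)/((2.13)(0.08314)) = 514.6 K

T ≈ 514.6 K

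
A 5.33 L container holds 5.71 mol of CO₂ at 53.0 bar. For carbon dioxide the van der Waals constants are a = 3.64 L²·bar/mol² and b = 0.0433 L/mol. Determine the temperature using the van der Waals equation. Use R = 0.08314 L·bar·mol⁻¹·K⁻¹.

T = (P + a n²/V²)(V − nb)/(nR)
P + a n²/V² = 53.0 + (3.64)(5.71)²/(5.33)² = 57.178 bar
V − nb = 5.33 − (5.71)(0.0433) = 5.0828 L
T = (57.178)(5.0828)/((5.71)(0.08314)) = 612.2 K

T ≈ 612.2 K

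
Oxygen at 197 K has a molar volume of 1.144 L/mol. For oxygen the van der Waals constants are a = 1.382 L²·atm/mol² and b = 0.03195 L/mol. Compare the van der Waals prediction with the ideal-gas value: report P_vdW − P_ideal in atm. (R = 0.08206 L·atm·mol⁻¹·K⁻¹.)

ΔP ≈ -0.650 atm

Ideal: P_ideal = RT/V_m = (0.08206)(197)/1.144 = 14.1310 atm
vdW: P = RT/(V_m − b) − a/V_m² = 16.1658/1.11205 − 1.382/1.30874 = 14.5369 − 1.05598 = 13.4809 atm
ΔP = 13.4809 − 14.1310 = -0.650 atm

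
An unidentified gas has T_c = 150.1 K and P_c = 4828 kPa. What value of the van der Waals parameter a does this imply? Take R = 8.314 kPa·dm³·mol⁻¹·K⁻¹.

From T_c = 8a/(27Rb) and P_c = a/(27b²): a = 27 R² T_c²/(64 P_c).
a = 27×(8.314)²×(150.1)²/(64×4828) = 42047985/308992 = 136.1 kPa·dm⁶/mol²

a ≈ 136.1 kPa·dm⁶/mol²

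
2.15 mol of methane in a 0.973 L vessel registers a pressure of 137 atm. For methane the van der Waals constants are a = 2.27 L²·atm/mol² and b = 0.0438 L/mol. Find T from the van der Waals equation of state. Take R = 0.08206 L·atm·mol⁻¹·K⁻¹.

T = (P + a n²/V²)(V − nb)/(nR)
P + a n²/V² = 137 + (2.27)(2.15)²/(0.973)² = 148.08 atm
V − nb = 0.973 − (2.15)(0.0438) = 0.87883 L
T = (148.08)(0.87883)/((2.15)(0.08206)) = 737.6 K

T ≈ 737.6 K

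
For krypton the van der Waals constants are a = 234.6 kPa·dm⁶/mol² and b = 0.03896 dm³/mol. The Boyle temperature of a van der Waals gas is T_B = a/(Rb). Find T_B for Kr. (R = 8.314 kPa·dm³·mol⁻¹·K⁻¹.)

For a van der Waals gas the second virial coefficient B₂ = b − a/(RT) vanishes at T_B = a/(Rb).
T_B = 234.6/(8.314×0.03896) = 234.6/0.32391 = 724.3 K

T_B ≈ 724.3 K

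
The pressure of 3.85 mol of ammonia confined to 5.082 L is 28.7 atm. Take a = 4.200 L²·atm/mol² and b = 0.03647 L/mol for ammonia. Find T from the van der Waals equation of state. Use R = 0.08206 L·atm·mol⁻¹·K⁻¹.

T ≈ 486.6 K

T = (P + a n²/V²)(V − nb)/(nR)
P + a n²/V² = 28.7 + (4.200)(3.85)²/(5.082)² = 31.110 atm
V − nb = 5.082 − (3.85)(0.03647) = 4.9416 L
T = (31.110)(4.9416)/((3.85)(0.08206)) = 486.6 K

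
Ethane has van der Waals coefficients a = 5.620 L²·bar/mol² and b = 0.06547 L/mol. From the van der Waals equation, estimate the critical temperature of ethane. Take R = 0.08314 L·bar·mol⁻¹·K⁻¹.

For a van der Waals gas, T_c = 8a/(27Rb).
T_c = 8×5.620/(27×0.08314×0.06547) = 44.960/0.14697 = 305.9 K

T_c ≈ 305.9 K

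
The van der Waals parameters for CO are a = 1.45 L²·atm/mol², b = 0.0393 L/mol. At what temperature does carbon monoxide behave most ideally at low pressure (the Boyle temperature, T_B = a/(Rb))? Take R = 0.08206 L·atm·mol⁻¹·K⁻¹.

T_B ≈ 449.6 K

For a van der Waals gas the second virial coefficient B₂ = b − a/(RT) vanishes at T_B = a/(Rb).
T_B = 1.45/(0.08206×0.0393) = 1.45/0.0032250 = 449.6 K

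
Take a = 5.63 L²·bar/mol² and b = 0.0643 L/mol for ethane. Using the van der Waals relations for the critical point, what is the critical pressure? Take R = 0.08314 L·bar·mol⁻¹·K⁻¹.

P_c ≈ 50.43 bar

For a van der Waals gas, P_c = a/(27b²).
P_c = 5.63/(27×(0.0643)²) = 5.63/0.11163 = 50.43 bar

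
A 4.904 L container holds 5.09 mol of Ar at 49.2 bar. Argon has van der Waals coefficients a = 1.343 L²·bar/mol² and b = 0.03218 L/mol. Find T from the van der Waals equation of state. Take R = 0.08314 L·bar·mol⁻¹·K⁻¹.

T ≈ 567.3 K

T = (P + a n²/V²)(V − nb)/(nR)
P + a n²/V² = 49.2 + (1.343)(5.09)²/(4.904)² = 50.647 bar
V − nb = 4.904 − (5.09)(0.03218) = 4.7402 L
T = (50.647)(4.7402)/((5.09)(0.08314)) = 567.3 K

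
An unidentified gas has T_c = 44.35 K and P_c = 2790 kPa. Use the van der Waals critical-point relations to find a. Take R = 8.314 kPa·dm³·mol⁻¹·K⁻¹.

From T_c = 8a/(27Rb) and P_c = a/(27b²): a = 27 R² T_c²/(64 P_c).
a = 27×(8.314)²×(44.35)²/(64×2790) = 3670887/178560 = 20.56 kPa·dm⁶/mol²

a ≈ 20.56 kPa·dm⁶/mol²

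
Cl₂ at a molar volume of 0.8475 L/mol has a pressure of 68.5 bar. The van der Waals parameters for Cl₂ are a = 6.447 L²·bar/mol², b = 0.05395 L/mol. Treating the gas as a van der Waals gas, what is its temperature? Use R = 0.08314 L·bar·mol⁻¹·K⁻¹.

T = (P + a/V_m²)(V_m − b)/R
P + a/V_m² = 68.5 + 6.447/(0.8475)² = 77.476 bar
V_m − b = 0.8475 − 0.05395 = 0.79355 L/mol
T = (77.476)(0.79355)/0.08314 = 739.5 K

T ≈ 739.5 K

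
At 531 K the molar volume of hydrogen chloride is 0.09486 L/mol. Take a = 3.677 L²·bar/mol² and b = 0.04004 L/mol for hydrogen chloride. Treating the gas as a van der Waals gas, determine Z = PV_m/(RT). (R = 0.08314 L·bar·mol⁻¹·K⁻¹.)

P = RT/(V_m − b) − a/V_m² = (0.08314)(531)/(0.09486 − 0.04004) − 3.677/(0.09486)²
  = 44.147/0.054820 − 408.63 = 805.31 − 408.63 = 396.68 bar
Z = PV_m/(RT) = (396.68)(0.09486)/((0.08314)(531)) = 37.629/44.147 = 0.8524

Z ≈ 0.8524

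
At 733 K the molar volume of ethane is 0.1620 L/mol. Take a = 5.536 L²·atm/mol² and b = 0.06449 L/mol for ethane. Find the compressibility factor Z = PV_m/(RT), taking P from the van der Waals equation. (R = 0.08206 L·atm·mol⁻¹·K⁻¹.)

Z ≈ 1.093

P = RT/(V_m − b) − a/V_m² = (0.08206)(733)/(0.1620 − 0.06449) − 5.536/(0.1620)²
  = 60.150/0.097510 − 210.94 = 616.86 − 210.94 = 405.92 atm
Z = PV_m/(RT) = (405.92)(0.1620)/((0.08206)(733)) = 65.759/60.150 = 1.093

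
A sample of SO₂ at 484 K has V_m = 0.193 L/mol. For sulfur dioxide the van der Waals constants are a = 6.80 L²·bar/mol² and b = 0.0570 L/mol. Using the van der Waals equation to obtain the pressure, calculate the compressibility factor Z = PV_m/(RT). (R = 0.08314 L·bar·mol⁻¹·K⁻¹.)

Z ≈ 0.5435

P = RT/(V_m − b) − a/V_m² = (0.08314)(484)/(0.193 − 0.0570) − 6.80/(0.193)²
  = 40.240/0.13600 − 182.56 = 295.88 − 182.56 = 113.32 bar
Z = PV_m/(RT) = (113.32)(0.193)/((0.08314)(484)) = 21.871/40.240 = 0.5435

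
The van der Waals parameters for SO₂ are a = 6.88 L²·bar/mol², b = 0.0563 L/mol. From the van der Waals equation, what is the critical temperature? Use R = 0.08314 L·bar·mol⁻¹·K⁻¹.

T_c ≈ 435.5 K

For a van der Waals gas, T_c = 8a/(27Rb).
T_c = 8×6.88/(27×0.08314×0.0563) = 55.040/0.12638 = 435.5 K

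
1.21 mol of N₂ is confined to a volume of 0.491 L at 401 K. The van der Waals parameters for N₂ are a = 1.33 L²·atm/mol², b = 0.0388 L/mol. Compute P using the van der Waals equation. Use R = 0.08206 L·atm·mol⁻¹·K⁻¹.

P ≈ 81.59 atm

P = nRT/(V − nb) − a n²/V²
nRT/(V − nb) = (1.21)(0.08206)(401)/(0.491 − 1.21×0.0388) = 39.816/0.44405 = 89.666 atm
a n²/V² = (1.33)(1.21)²/(0.491)² = 8.0772 atm
P = 89.666 − 8.0772 = 81.59 atm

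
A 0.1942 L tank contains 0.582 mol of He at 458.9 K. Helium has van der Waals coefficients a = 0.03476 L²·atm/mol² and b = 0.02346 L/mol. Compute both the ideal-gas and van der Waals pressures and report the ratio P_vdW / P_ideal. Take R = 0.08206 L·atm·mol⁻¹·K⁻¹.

Ideal: P_ideal = nRT/V = (0.582)(0.08206)(458.9)/0.1942 = 112.856 atm
vdW: P = nRT/(V − nb) − a n²/V² = 21.9166/0.180546 − 0.0117740/0.0377136 = 121.391 − 0.312195 = 121.079 atm
Ratio = 121.079/112.856 = 1.073

P_vdW / P_ideal ≈ 1.073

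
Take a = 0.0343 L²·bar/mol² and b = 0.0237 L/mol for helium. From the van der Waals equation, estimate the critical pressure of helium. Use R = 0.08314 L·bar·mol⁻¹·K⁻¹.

For a van der Waals gas, P_c = a/(27b²).
P_c = 0.0343/(27×(0.0237)²) = 0.0343/0.015166 = 2.262 bar

P_c ≈ 2.262 bar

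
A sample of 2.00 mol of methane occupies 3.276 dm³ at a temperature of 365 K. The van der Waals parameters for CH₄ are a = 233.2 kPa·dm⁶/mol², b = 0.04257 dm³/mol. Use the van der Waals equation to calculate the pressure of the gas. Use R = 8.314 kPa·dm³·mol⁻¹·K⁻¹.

P ≈ 1815 kPa

P = nRT/(V − nb) − a n²/V²
nRT/(V − nb) = (2.00)(8.314)(365)/(3.276 − 2.00×0.04257) = 6069.2/3.1909 = 1902.0 kPa
a n²/V² = (233.2)(2.00)²/(3.276)² = 86.916 kPa
P = 1902.0 − 86.916 = 1815 kPa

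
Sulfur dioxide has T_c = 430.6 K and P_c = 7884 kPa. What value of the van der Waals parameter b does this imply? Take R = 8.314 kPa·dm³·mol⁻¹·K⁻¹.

From T_c = 8a/(27Rb) and P_c = a/(27b²): b = R T_c/(8 P_c).
b = (8.314)(430.6)/(8×7884) = 3580.0/63072 = 0.05676 dm³/mol

b ≈ 0.05676 dm³/mol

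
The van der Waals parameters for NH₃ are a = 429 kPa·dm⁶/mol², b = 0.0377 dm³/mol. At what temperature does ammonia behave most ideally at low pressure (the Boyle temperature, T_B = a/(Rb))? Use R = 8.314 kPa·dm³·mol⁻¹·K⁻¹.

For a van der Waals gas the second virial coefficient B₂ = b − a/(RT) vanishes at T_B = a/(Rb).
T_B = 429/(8.314×0.0377) = 429/0.31344 = 1369 K

T_B ≈ 1369 K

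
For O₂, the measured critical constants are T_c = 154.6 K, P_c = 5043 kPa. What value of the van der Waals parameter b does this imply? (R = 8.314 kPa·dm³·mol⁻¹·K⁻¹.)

From T_c = 8a/(27Rb) and P_c = a/(27b²): b = R T_c/(8 P_c).
b = (8.314)(154.6)/(8×5043) = 1285.3/40344 = 0.03186 dm³/mol

b ≈ 0.03186 dm³/mol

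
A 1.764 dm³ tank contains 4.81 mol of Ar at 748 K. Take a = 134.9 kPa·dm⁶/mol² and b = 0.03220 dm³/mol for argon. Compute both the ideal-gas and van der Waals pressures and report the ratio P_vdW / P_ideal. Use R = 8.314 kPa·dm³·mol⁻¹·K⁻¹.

P_vdW / P_ideal ≈ 1.037

Ideal: P_ideal = nRT/V = (4.81)(8.314)(748)/1.764 = 16957.4 kPa
vdW: P = nRT/(V − nb) − a n²/V² = 29912.8/1.60912 − 3121.06/3.11170 = 18589.5 − 1003.01 = 17586.5 kPa
Ratio = 17586.5/16957.4 = 1.037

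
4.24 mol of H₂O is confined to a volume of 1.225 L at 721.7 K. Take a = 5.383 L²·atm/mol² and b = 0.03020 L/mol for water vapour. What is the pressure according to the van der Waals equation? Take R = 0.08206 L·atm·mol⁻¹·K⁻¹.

P ≈ 164.4 atm

P = nRT/(V − nb) − a n²/V²
nRT/(V − nb) = (4.24)(0.08206)(721.7)/(1.225 − 4.24×0.03020) = 251.10/1.0970 = 228.90 atm
a n²/V² = (5.383)(4.24)²/(1.225)² = 64.489 atm
P = 228.90 − 64.489 = 164.4 atm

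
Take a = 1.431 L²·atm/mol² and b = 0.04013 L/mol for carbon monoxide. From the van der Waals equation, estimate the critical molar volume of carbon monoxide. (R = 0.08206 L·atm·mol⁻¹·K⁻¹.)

For a van der Waals gas, V_m,c = 3b.
V_m,c = 3×0.04013 = 0.1204 L/mol

V_m,c ≈ 0.1204 L/mol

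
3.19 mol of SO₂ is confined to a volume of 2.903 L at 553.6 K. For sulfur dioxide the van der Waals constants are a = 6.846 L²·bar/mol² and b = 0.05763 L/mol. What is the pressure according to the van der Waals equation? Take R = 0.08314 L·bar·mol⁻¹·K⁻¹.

P = nRT/(V − nb) − a n²/V²
nRT/(V − nb) = (3.19)(0.08314)(553.6)/(2.903 − 3.19×0.05763) = 146.82/2.7192 = 53.994 bar
a n²/V² = (6.846)(3.19)²/(2.903)² = 8.2665 bar
P = 53.994 − 8.2665 = 45.73 bar

P ≈ 45.73 bar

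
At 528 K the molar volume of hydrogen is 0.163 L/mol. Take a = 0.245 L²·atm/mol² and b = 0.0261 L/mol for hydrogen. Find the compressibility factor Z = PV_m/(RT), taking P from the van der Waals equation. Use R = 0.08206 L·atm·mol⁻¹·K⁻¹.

Z ≈ 1.156

P = RT/(V_m − b) − a/V_m² = (0.08206)(528)/(0.163 − 0.0261) − 0.245/(0.163)²
  = 43.328/0.13690 − 9.2213 = 316.49 − 9.2213 = 307.27 atm
Z = PV_m/(RT) = (307.27)(0.163)/((0.08206)(528)) = 50.085/43.328 = 1.156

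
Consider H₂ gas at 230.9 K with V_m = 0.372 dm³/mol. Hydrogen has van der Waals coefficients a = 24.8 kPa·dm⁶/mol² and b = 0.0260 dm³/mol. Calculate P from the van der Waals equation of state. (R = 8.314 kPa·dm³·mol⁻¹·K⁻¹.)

P = RT/(V_m − b) − a/V_m²
RT/(V_m − b) = (8.314)(230.9)/(0.372 − 0.0260) = 1919.7/0.34600 = 5548.3 kPa
a/V_m² = 24.8/(0.372)² = 179.21 kPa
P = 5548.3 − 179.21 = 5369 kPa

P ≈ 5369 kPa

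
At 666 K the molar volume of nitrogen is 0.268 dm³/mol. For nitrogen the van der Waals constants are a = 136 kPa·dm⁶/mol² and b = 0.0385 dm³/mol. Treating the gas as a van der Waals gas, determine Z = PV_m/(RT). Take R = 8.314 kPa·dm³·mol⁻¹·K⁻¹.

P = RT/(V_m − b) − a/V_m² = (8.314)(666)/(0.268 − 0.0385) − 136/(0.268)²
  = 5537.1/0.22950 − 1893.5 = 24127 − 1893.5 = 22234 kPa
Z = PV_m/(RT) = (22234)(0.268)/((8.314)(666)) = 5958.7/5537.1 = 1.076

Z ≈ 1.076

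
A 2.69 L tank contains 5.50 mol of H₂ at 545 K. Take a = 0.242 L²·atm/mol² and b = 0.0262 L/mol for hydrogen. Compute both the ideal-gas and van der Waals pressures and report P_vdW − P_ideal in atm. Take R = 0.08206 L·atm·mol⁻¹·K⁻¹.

Ideal: P_ideal = nRT/V = (5.50)(0.08206)(545)/2.69 = 91.4405 atm
vdW: P = nRT/(V − nb) − a n²/V² = 245.975/2.54590 − 7.32050/7.23610 = 96.6161 − 1.01166 = 95.6044 atm
ΔP = 95.6044 − 91.4405 = 4.164 atm

ΔP ≈ 4.164 atm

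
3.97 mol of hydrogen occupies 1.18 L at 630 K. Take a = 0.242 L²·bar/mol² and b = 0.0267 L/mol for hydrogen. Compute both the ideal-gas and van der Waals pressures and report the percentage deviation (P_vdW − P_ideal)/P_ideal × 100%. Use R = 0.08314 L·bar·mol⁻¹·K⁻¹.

Ideal: P_ideal = nRT/V = (3.97)(0.08314)(630)/1.18 = 176.222 bar
vdW: P = nRT/(V − nb) − a n²/V² = 207.941/1.07400 − 3.81414/1.39240 = 193.614 − 2.73926 = 190.875 bar
% deviation = (190.875 − 176.222)/176.222 × 100% = 8.32%

8.32 %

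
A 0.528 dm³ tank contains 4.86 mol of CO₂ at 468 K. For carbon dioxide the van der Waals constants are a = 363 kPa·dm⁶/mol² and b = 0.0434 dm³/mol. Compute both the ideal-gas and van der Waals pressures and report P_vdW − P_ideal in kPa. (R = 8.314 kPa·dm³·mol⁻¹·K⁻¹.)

Ideal: P_ideal = nRT/V = (4.86)(8.314)(468)/0.528 = 35814.4 kPa
vdW: P = nRT/(V − nb) − a n²/V² = 18910.0/0.317076 − 8573.91/0.278784 = 59638.7 − 30754.7 = 28884.0 kPa
ΔP = 28884.0 − 35814.4 = -6930 kPa

ΔP ≈ -6930 kPa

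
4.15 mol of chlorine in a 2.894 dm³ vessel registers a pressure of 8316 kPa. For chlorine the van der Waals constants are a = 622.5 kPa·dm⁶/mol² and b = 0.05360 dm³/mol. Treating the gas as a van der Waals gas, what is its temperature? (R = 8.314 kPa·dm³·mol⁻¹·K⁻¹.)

T ≈ 743.0 K

T = (P + a n²/V²)(V − nb)/(nR)
P + a n²/V² = 8316 + (622.5)(4.15)²/(2.894)² = 9596.1 kPa
V − nb = 2.894 − (4.15)(0.05360) = 2.6716 dm³
T = (9596.1)(2.6716)/((4.15)(8.314)) = 743.0 K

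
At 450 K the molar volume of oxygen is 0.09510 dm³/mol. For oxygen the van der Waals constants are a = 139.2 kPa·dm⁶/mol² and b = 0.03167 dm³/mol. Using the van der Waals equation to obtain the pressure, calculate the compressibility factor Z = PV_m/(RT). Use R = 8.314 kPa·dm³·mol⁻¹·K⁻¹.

P = RT/(V_m − b) − a/V_m² = (8.314)(450)/(0.09510 − 0.03167) − 139.2/(0.09510)²
  = 3741.3/0.063430 − 15391 = 58983 − 15391 = 43592 kPa
Z = PV_m/(RT) = (43592)(0.09510)/((8.314)(450)) = 4145.6/3741.3 = 1.108

Z ≈ 1.108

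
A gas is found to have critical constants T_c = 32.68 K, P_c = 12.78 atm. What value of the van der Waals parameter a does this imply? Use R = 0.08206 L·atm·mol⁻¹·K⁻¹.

a ≈ 0.2374 L²·atm/mol²

From T_c = 8a/(27Rb) and P_c = a/(27b²): a = 27 R² T_c²/(64 P_c).
a = 27×(0.08206)²×(32.68)²/(64×12.78) = 194.17/817.92 = 0.2374 L²·atm/mol²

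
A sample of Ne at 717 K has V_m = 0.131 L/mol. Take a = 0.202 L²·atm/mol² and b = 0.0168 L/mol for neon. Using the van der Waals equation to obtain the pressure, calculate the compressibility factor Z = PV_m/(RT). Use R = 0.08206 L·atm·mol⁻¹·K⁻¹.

P = RT/(V_m − b) − a/V_m² = (0.08206)(717)/(0.131 − 0.0168) − 0.202/(0.131)²
  = 58.837/0.11420 − 11.771 = 515.21 − 11.771 = 503.44 atm
Z = PV_m/(RT) = (503.44)(0.131)/((0.08206)(717)) = 65.951/58.837 = 1.121

Z ≈ 1.121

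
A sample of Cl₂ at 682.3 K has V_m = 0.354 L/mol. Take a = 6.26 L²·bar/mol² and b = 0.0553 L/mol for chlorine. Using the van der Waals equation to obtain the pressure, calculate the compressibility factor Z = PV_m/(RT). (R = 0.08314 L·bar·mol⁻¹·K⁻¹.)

P = RT/(V_m − b) − a/V_m² = (0.08314)(682.3)/(0.354 − 0.0553) − 6.26/(0.354)²
  = 56.726/0.29870 − 49.954 = 189.91 − 49.954 = 139.96 bar
Z = PV_m/(RT) = (139.96)(0.354)/((0.08314)(682.3)) = 49.546/56.726 = 0.8734

Z ≈ 0.8734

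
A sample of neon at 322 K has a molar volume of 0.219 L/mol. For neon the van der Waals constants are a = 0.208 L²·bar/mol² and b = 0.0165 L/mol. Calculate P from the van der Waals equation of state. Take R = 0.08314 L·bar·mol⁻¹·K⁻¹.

P = RT/(V_m − b) − a/V_m²
RT/(V_m − b) = (0.08314)(322)/(0.219 − 0.0165) = 26.771/0.20250 = 132.20 bar
a/V_m² = 0.208/(0.219)² = 4.3369 bar
P = 132.20 − 4.3369 = 127.9 bar

P ≈ 127.9 bar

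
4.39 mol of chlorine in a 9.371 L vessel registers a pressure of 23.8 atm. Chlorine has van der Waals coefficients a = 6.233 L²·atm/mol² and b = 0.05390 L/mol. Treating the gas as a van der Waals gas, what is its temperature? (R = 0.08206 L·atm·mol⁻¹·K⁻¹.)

T ≈ 638.2 K

T = (P + a n²/V²)(V − nb)/(nR)
P + a n²/V² = 23.8 + (6.233)(4.39)²/(9.371)² = 25.168 atm
V − nb = 9.371 − (4.39)(0.05390) = 9.1344 L
T = (25.168)(9.1344)/((4.39)(0.08206)) = 638.2 K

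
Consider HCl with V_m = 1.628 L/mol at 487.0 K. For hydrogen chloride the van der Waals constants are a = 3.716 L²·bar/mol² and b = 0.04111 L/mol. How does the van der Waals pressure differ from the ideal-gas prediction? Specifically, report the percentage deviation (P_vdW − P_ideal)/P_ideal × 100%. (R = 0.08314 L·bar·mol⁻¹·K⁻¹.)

-3.05 %

Ideal: P_ideal = RT/V_m = (0.08314)(487.0)/1.628 = 24.8705 bar
vdW: P = RT/(V_m − b) − a/V_m² = 40.4892/1.58689 − 3.716/2.65038 = 25.5148 − 1.40206 = 24.1127 bar
% deviation = (24.1127 − 24.8705)/24.8705 × 100% = -3.05%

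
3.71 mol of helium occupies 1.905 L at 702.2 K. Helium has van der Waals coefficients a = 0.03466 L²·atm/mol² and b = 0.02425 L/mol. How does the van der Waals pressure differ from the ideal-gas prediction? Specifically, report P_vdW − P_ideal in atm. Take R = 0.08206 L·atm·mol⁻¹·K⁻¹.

Ideal: P_ideal = nRT/V = (3.71)(0.08206)(702.2)/1.905 = 112.220 atm
vdW: P = nRT/(V − nb) − a n²/V² = 213.780/1.81503 − 0.477064/3.62903 = 117.783 − 0.131458 = 117.652 atm
ΔP = 117.652 − 112.220 = 5.43 atm

ΔP ≈ 5.43 atm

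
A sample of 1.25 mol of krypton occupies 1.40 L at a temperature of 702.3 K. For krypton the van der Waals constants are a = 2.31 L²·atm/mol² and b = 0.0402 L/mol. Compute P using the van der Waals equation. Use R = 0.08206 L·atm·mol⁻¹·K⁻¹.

P ≈ 51.53 atm

P = nRT/(V − nb) − a n²/V²
nRT/(V − nb) = (1.25)(0.08206)(702.3)/(1.40 − 1.25×0.0402) = 72.038/1.3498 = 53.369 atm
a n²/V² = (2.31)(1.25)²/(1.40)² = 1.8415 atm
P = 53.369 − 1.8415 = 51.53 atm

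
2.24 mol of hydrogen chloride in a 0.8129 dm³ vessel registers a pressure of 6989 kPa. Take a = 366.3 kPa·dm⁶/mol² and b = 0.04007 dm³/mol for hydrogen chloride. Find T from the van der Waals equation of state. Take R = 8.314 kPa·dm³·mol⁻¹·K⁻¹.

T = (P + a n²/V²)(V − nb)/(nR)
P + a n²/V² = 6989 + (366.3)(2.24)²/(0.8129)² = 9770.4 kPa
V − nb = 0.8129 − (2.24)(0.04007) = 0.72314 dm³
T = (9770.4)(0.72314)/((2.24)(8.314)) = 379.4 K

T ≈ 379.4 K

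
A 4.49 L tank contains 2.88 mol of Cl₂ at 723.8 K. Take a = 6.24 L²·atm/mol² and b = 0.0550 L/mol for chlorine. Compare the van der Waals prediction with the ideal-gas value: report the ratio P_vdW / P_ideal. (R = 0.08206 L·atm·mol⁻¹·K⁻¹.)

Ideal: P_ideal = nRT/V = (2.88)(0.08206)(723.8)/4.49 = 38.0975 atm
vdW: P = nRT/(V − nb) − a n²/V² = 171.058/4.33160 − 51.7571/20.1601 = 39.4907 − 2.56730 = 36.9234 atm
Ratio = 36.9234/38.0975 = 0.9692

P_vdW / P_ideal ≈ 0.9692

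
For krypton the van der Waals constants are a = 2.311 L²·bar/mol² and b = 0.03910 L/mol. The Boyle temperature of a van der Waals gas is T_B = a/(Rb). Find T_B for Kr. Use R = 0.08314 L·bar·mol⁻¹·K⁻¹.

For a van der Waals gas the second virial coefficient B₂ = b − a/(RT) vanishes at T_B = a/(Rb).
T_B = 2.311/(0.08314×0.03910) = 2.311/0.0032508 = 710.9 K

T_B ≈ 710.9 K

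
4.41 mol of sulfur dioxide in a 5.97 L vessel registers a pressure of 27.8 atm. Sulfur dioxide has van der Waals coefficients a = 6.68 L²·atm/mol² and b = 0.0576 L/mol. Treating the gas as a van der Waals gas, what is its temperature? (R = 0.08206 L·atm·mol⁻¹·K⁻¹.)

T = (P + a n²/V²)(V − nb)/(nR)
P + a n²/V² = 27.8 + (6.68)(4.41)²/(5.97)² = 31.445 atm
V − nb = 5.97 − (4.41)(0.0576) = 5.7160 L
T = (31.445)(5.7160)/((4.41)(0.08206)) = 496.7 K

T ≈ 496.7 K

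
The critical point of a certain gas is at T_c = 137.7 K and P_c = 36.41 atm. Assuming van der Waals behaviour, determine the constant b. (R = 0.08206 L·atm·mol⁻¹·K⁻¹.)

b ≈ 0.03879 L/mol

From T_c = 8a/(27Rb) and P_c = a/(27b²): b = R T_c/(8 P_c).
b = (0.08206)(137.7)/(8×36.41) = 11.300/291.28 = 0.03879 L/mol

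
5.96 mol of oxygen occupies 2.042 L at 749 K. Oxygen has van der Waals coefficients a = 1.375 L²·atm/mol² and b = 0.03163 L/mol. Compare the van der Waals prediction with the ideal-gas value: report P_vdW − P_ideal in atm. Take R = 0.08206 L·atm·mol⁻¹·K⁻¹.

ΔP ≈ 6.53 atm

Ideal: P_ideal = nRT/V = (5.96)(0.08206)(749)/2.042 = 179.392 atm
vdW: P = nRT/(V − nb) − a n²/V² = 366.319/1.85349 − 48.8422/4.16976 = 197.637 − 11.7134 = 185.924 atm
ΔP = 185.924 − 179.392 = 6.53 atm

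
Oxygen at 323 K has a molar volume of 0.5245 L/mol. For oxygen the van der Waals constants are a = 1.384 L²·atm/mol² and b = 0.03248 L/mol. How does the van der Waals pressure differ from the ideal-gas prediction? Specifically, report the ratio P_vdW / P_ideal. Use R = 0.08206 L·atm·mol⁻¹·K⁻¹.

P_vdW / P_ideal ≈ 0.9665

Ideal: P_ideal = RT/V_m = (0.08206)(323)/0.5245 = 50.5346 atm
vdW: P = RT/(V_m − b) − a/V_m² = 26.5054/0.492020 − 1.384/0.275100 = 53.8706 − 5.03090 = 48.8397 atm
Ratio = 48.8397/50.5346 = 0.9665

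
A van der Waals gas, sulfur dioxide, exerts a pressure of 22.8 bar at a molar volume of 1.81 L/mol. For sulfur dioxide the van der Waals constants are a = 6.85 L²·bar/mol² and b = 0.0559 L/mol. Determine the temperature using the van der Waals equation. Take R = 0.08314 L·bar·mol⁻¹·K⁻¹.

T = (P + a/V_m²)(V_m − b)/R
P + a/V_m² = 22.8 + 6.85/(1.81)² = 24.891 bar
V_m − b = 1.81 − 0.0559 = 1.7541 L/mol
T = (24.891)(1.7541)/0.08314 = 525.2 K

T ≈ 525.2 K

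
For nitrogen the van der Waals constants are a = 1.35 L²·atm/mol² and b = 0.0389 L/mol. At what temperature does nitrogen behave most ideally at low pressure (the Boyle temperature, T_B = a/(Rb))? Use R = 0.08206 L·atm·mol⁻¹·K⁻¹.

For a van der Waals gas the second virial coefficient B₂ = b − a/(RT) vanishes at T_B = a/(Rb).
T_B = 1.35/(0.08206×0.0389) = 1.35/0.0031921 = 422.9 K

T_B ≈ 422.9 K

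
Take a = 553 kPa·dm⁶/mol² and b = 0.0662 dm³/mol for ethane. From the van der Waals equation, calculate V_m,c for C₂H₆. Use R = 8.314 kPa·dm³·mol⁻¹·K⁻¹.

V_m,c ≈ 0.1986 dm³/mol

For a van der Waals gas, V_m,c = 3b.
V_m,c = 3×0.0662 = 0.1986 dm³/mol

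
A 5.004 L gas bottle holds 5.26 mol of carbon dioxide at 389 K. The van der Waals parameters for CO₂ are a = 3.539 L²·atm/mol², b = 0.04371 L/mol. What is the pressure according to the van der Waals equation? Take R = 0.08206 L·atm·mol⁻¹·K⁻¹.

P ≈ 31.26 atm

P = nRT/(V − nb) − a n²/V²
nRT/(V − nb) = (5.26)(0.08206)(389)/(5.004 − 5.26×0.04371) = 167.91/4.7741 = 35.171 atm
a n²/V² = (3.539)(5.26)²/(5.004)² = 3.9104 atm
P = 35.171 − 3.9104 = 31.26 atm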